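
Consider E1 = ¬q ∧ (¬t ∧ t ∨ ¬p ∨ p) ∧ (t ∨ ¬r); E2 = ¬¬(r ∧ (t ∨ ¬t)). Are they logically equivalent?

No

E1: ¬q ∧ (¬t ∧ t ∨ ¬p ∨ p) ∧ (t ∨ ¬r)
    = ¬q ∧ (¬p ∨ p) ∧ (t ∨ ¬r)   [complement / identity]
    = ¬q ∧ (t ∨ ¬r)   [complement / identity]
E2: ¬¬(r ∧ (t ∨ ¬t))
    = r ∧ (t ∨ ¬t)   [double negation]
    = r   [complement / identity]
These differ: at p=0, q=0, r=0, t=0, E1 = 1 but E2 = 0.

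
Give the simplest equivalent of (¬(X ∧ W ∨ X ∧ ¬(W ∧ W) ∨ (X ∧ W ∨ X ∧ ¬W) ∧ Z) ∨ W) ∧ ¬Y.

(¬X ∨ W) ∧ ¬Y

(¬(X ∧ W ∨ X ∧ ¬(W ∧ W) ∨ (X ∧ W ∨ X ∧ ¬W) ∧ Z) ∨ W) ∧ ¬Y
= (¬(X ∧ W ∨ X ∧ ¬W ∨ (X ∧ W ∨ X ∧ ¬W) ∧ Z) ∨ W) ∧ ¬Y   [idempotence]
= (¬(X ∧ W ∨ X ∧ ¬W) ∨ W) ∧ ¬Y   [absorption]
= (¬X ∨ W) ∧ ¬Y   [distribution]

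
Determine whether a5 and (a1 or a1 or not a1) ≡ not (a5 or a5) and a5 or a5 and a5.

E1: a5 and (a1 or a1 or not a1)
    = a5 and (a1 or not a1)
    = a5
E2: not (a5 or a5) and a5 or a5 and a5
    = not a5 and a5 or a5 and a5
    = a5
Both reduce to a5, so they are equivalent.

Yes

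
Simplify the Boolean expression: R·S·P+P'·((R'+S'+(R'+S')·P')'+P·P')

R·S·P+P'·((R'+S'+(R'+S')·P')'+P·P')
= R·S·P+P'·(R'+S'+(R'+S')·P')'   — complement / identity
= R·S·P+P'·(R'+S')'   — absorption
= R·S·P+P'·R·S   — De Morgan
= R·S   — distribution

R·S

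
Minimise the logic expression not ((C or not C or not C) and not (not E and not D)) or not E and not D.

not ((C or not C or not C) and not (not E and not D)) or not E and not D
= not ((C or not C) and not (not E and not D)) or not E and not D   [idempotence]
= not not (not E and not D) or not E and not D   [complement / identity]
= not E and not D or not E and not D   [double negation]
= not E and not D   [idempotence]

not E and not D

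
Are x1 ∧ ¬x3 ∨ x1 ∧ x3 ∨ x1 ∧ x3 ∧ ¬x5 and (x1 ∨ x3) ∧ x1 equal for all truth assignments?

E1: x1 ∧ ¬x3 ∨ x1 ∧ x3 ∨ x1 ∧ x3 ∧ ¬x5
    = x1 ∧ ¬x3 ∨ x1 ∧ x3   — absorption
    = x1   — distribution
E2: (x1 ∨ x3) ∧ x1
    = x1   — absorption
Both reduce to x1, so they are equivalent.

Yes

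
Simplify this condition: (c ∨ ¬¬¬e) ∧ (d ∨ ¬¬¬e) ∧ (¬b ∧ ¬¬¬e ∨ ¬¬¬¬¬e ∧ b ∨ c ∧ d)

(c ∨ ¬¬¬e) ∧ (d ∨ ¬¬¬e) ∧ (¬b ∧ ¬¬¬e ∨ ¬¬¬¬¬e ∧ b ∨ c ∧ d)
= (c ∨ ¬¬¬e) ∧ (d ∨ ¬¬¬e) ∧ (¬b ∧ ¬¬¬e ∨ ¬¬¬e ∧ b ∨ c ∧ d)   (double negation)
= (c ∨ ¬¬¬e) ∧ (d ∨ ¬¬¬e) ∧ (¬¬¬e ∨ c ∧ d)   (distribution)
= (¬¬¬e ∨ c ∧ d) ∧ (¬¬¬e ∨ c ∧ d)   (distribution)
= ¬¬¬e ∨ c ∧ d   (idempotence)
= ¬e ∨ c ∧ d   (double negation)

¬e ∨ c ∧ d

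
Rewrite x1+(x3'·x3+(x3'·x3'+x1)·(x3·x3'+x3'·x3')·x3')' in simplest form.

x1+(x3'·x3+(x3'·x3'+x1)·(x3·x3'+x3'·x3')·x3')'
= x1+(x3'·x3+(x3'·x3'+x1)·x3'·x3')'
= x1+(x3'·x3+x3'·x3')'
= x1+(x3')'
= x1+x3

x1+x3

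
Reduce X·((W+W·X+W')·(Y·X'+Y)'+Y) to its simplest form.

X

X·((W+W·X+W')·(Y·X'+Y)'+Y)
= X·((W+W·X+W')·Y'+Y)   (absorption)
= X·((W+W')·Y'+Y)   (absorption)
= X·(Y'+Y)   (complement / identity)
= X   (complement / identity)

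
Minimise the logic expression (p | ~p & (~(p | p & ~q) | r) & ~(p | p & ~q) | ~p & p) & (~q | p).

~q | p

(p | ~p & (~(p | p & ~q) | r) & ~(p | p & ~q) | ~p & p) & (~q | p)
= (p | ~p & ~(p | p & ~q) | ~p & p) & (~q | p)   [absorption]
= (p | ~p & ~p | ~p & p) & (~q | p)   [absorption]
= (p | ~p) & (~q | p)   [distribution]
= ~q | p   [complement / identity]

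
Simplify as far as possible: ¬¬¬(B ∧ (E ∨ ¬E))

¬B

¬¬¬(B ∧ (E ∨ ¬E))
= ¬¬¬B   [complement / identity]
= ¬B   [double negation]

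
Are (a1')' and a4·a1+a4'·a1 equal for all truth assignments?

E1: (a1')'
    = a1   — double negation
E2: a4·a1+a4'·a1
    = a1   — distribution
Both reduce to a1, so they are equivalent.

Yes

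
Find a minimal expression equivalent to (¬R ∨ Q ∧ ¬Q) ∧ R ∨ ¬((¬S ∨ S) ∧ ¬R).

R

(¬R ∨ Q ∧ ¬Q) ∧ R ∨ ¬((¬S ∨ S) ∧ ¬R)
= ¬R ∧ R ∨ ¬((¬S ∨ S) ∧ ¬R)   — complement / identity
= ¬R ∧ R ∨ ¬¬R   — complement / identity
= ¬R ∧ R ∨ R   — double negation
= R   — complement / identity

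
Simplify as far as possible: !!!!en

en

!!!!en
= !!en   [double negation]
= en   [double negation]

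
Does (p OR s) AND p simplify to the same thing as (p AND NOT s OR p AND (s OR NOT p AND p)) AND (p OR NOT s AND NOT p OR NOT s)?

E1: (p OR s) AND p
    = p
E2: (p AND NOT s OR p AND (s OR NOT p AND p)) AND (p OR NOT s AND NOT p OR NOT s)
    = (p AND NOT s OR p AND (s OR NOT p AND p)) AND (p OR NOT s)
    = (p AND NOT s OR p AND s) AND (p OR NOT s)
    = p AND (p OR NOT s)
    = p
Both reduce to p, so they are equivalent.

Yes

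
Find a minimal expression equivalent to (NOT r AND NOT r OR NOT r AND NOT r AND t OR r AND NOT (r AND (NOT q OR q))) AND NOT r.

NOT r

(NOT r AND NOT r OR NOT r AND NOT r AND t OR r AND NOT (r AND (NOT q OR q))) AND NOT r
= (NOT r AND NOT r OR NOT r AND NOT r AND t OR r AND NOT r) AND NOT r
= (NOT r AND NOT r OR r AND NOT r) AND NOT r
= NOT r AND NOT r
= NOT r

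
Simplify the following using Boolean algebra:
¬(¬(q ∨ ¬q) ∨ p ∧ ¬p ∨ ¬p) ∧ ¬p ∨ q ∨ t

¬(¬(q ∨ ¬q) ∨ p ∧ ¬p ∨ ¬p) ∧ ¬p ∨ q ∨ t
= ¬(¬(q ∨ ¬q) ∨ ¬p) ∧ ¬p ∨ q ∨ t   (complement / identity)
= (q ∨ ¬q) ∧ p ∧ ¬p ∨ q ∨ t   (De Morgan)
= p ∧ ¬p ∨ q ∨ t   (complement / identity)
= q ∨ t   (complement / identity)

q ∨ t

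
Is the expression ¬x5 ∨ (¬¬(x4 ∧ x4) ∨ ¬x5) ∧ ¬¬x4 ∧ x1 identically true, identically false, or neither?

¬x5 ∨ (¬¬(x4 ∧ x4) ∨ ¬x5) ∧ ¬¬x4 ∧ x1
= ¬x5 ∨ (¬¬x4 ∨ ¬x5) ∧ ¬¬x4 ∧ x1   — idempotence
= ¬x5 ∨ ¬¬x4 ∧ x1   — absorption
= ¬x5 ∨ x4 ∧ x1   — double negation
This depends on x1, x4, x5, so it is not a constant.

neither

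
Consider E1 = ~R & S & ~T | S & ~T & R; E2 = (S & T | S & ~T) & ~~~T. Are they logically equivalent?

Yes

E1: ~R & S & ~T | S & ~T & R
    = S & ~T   [distribution]
E2: (S & T | S & ~T) & ~~~T
    = S & ~~~T   [distribution]
    = S & ~T   [double negation]
Both reduce to S & ~T, so they are equivalent.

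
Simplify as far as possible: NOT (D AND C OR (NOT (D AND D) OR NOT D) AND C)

NOT (D AND C OR (NOT (D AND D) OR NOT D) AND C)
= NOT (D AND C OR (NOT D OR NOT D) AND C)   — idempotence
= NOT (D AND C OR NOT D AND C)   — idempotence
= NOT C   — distribution

NOT C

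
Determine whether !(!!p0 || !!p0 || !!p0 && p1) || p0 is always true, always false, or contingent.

always true

!(!!p0 || !!p0 || !!p0 && p1) || p0
= !(!!p0 || !!p0) || p0   (absorption)
= !!!p0 || p0   (idempotence)
= !p0 || p0   (double negation)
= true   (complement)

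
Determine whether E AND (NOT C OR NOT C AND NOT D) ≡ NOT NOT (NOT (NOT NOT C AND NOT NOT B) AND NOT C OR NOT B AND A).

No

E1: E AND (NOT C OR NOT C AND NOT D)
    = E AND NOT C   (absorption)
E2: NOT NOT (NOT (NOT NOT C AND NOT NOT B) AND NOT C OR NOT B AND A)
    = NOT NOT ((NOT C OR NOT B) AND NOT C OR NOT B AND A)   (De Morgan)
    = NOT NOT (NOT C OR NOT B AND A)   (absorption)
    = NOT C OR NOT B AND A   (double negation)
These differ: at A=1, B=0, C=0, D=0, E=0, E1 = 0 but E2 = 1.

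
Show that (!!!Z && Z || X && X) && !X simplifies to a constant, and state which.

(!!!Z && Z || X && X) && !X
= (!Z && Z || X && X) && !X   (double negation)
= (!Z && Z || X) && !X   (idempotence)
= X && !X   (complement / identity)
= false   (complement)

false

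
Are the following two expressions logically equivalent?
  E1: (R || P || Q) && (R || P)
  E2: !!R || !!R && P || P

Yes

E1: (R || P || Q) && (R || P)
    = R || P
E2: !!R || !!R && P || P
    = !!R || P
    = R || P
Both reduce to R || P, so they are equivalent.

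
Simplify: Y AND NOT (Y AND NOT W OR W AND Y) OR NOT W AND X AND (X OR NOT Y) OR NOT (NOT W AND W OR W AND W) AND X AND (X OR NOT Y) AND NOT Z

NOT W AND X

Y AND NOT (Y AND NOT W OR W AND Y) OR NOT W AND X AND (X OR NOT Y) OR NOT (NOT W AND W OR W AND W) AND X AND (X OR NOT Y) AND NOT Z
= Y AND NOT (Y AND NOT W OR W AND Y) OR NOT W AND X AND (X OR NOT Y) OR NOT W AND X AND (X OR NOT Y) AND NOT Z   [distribution]
= Y AND NOT (Y AND NOT W OR W AND Y) OR NOT W AND X AND (X OR NOT Y)   [absorption]
= Y AND NOT Y OR NOT W AND X AND (X OR NOT Y)   [distribution]
= Y AND NOT Y OR NOT W AND X   [absorption]
= NOT W AND X   [complement / identity]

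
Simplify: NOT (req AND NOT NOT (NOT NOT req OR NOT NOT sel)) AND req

FALSE

NOT (req AND NOT NOT (NOT NOT req OR NOT NOT sel)) AND req
= NOT (req AND NOT (NOT req AND NOT sel)) AND req   — De Morgan
= NOT (req AND (req OR sel)) AND req   — De Morgan
= NOT req AND req   — absorption
= FALSE   — complement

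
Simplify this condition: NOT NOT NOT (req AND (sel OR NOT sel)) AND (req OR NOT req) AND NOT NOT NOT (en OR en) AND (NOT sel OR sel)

NOT NOT NOT (req AND (sel OR NOT sel)) AND (req OR NOT req) AND NOT NOT NOT (en OR en) AND (NOT sel OR sel)
= NOT NOT NOT (req AND (sel OR NOT sel)) AND (req OR NOT req) AND NOT NOT NOT (en OR en)   [complement / identity]
= NOT NOT NOT (req AND (sel OR NOT sel)) AND (req OR NOT req) AND NOT NOT NOT en   [idempotence]
= NOT NOT NOT (req AND (sel OR NOT sel)) AND NOT NOT NOT en   [complement / identity]
= NOT NOT NOT (req AND (sel OR NOT sel)) AND NOT en   [double negation]
= NOT NOT NOT req AND NOT en   [complement / identity]
= NOT req AND NOT en   [double negation]

NOT req AND NOT en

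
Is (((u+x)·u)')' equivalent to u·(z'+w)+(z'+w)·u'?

E1: (((u+x)·u)')'
    = (u+x)·u   (double negation)
    = u   (absorption)
E2: u·(z'+w)+(z'+w)·u'
    = z'+w   (distribution)
These differ: at u=0, w=0, x=0, z=0, E1 = 0 but E2 = 1.

No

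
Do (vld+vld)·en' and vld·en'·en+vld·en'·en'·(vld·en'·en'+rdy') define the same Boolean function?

E1: (vld+vld)·en'
    = vld·en'
E2: vld·en'·en+vld·en'·en'·(vld·en'·en'+rdy')
    = vld·en'·en+vld·en'·en'
    = vld·en'
Both reduce to vld·en', so they are equivalent.

Yes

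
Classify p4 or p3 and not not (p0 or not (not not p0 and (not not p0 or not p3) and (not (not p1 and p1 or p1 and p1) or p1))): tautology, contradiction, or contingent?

p4 or p3 and not not (p0 or not (not not p0 and (not not p0 or not p3) and (not (not p1 and p1 or p1 and p1) or p1)))
= p4 or p3 and not not (p0 or not (not not p0 and (not not p0 or not p3) and (not p1 or p1)))
= p4 or p3 and not not (p0 or not (not not p0 and (not p1 or p1)))
= p4 or p3 and not not (p0 or not not not p0)
= p4 or p3 and (p0 or not not not p0)
= p4 or p3 and (p0 or not p0)
= p4 or p3
This depends on p3, p4, so it is not a constant.

contingent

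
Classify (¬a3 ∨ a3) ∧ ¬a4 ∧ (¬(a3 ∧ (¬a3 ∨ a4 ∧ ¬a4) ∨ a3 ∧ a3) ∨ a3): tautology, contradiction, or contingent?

contingent

(¬a3 ∨ a3) ∧ ¬a4 ∧ (¬(a3 ∧ (¬a3 ∨ a4 ∧ ¬a4) ∨ a3 ∧ a3) ∨ a3)
= (¬a3 ∨ a3) ∧ ¬a4 ∧ (¬(a3 ∧ ¬a3 ∨ a3 ∧ a3) ∨ a3)
= ¬a4 ∧ (¬(a3 ∧ ¬a3 ∨ a3 ∧ a3) ∨ a3)
= ¬a4 ∧ (¬a3 ∨ a3)
= ¬a4
This depends on a4, so it is not a constant.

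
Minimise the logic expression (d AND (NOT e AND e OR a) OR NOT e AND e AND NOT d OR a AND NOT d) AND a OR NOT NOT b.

a OR b

(d AND (NOT e AND e OR a) OR NOT e AND e AND NOT d OR a AND NOT d) AND a OR NOT NOT b
= (d AND (NOT e AND e OR a) OR (NOT e AND e OR a) AND NOT d) AND a OR NOT NOT b   — distribution
= (NOT e AND e OR a) AND a OR NOT NOT b   — distribution
= (NOT e AND e OR a) AND a OR b   — double negation
= a AND a OR b   — complement / identity
= a OR b   — idempotence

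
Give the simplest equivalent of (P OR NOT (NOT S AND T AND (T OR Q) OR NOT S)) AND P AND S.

(P OR NOT (NOT S AND T AND (T OR Q) OR NOT S)) AND P AND S
= (P OR NOT (NOT S AND T OR NOT S)) AND P AND S   [absorption]
= (P OR NOT NOT S) AND P AND S   [absorption]
= (P OR S) AND P AND S   [double negation]
= P AND S   [absorption]

P AND S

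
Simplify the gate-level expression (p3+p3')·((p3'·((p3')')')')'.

p3'

(p3+p3')·((p3'·((p3')')')')'
= ((p3'·((p3')')')')'
= ((p3'·p3')')'
= ((p3')')'
= p3'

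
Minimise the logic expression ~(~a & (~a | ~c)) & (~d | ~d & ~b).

~(~a & (~a | ~c)) & (~d | ~d & ~b)
= ~(~a & (~a | ~c)) & ~d   — absorption
= ~~a & ~d   — absorption
= a & ~d   — double negation

a & ~d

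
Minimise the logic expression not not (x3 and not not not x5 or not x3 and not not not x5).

not not (x3 and not not not x5 or not x3 and not not not x5)
= not not not not not x5   (distribution)
= not not not x5   (double negation)
= not x5   (double negation)

not x5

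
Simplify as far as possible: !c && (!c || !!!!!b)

!c

!c && (!c || !!!!!b)
= !c && (!c || !!!b)
= !c && (!c || !b)
= !c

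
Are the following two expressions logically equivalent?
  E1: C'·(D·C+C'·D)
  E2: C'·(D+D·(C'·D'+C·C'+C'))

Yes

E1: C'·(D·C+C'·D)
    = C'·D   — distribution
E2: C'·(D+D·(C'·D'+C·C'+C'))
    = C'·(D+D·(C'·D'+C'))   — complement / identity
    = C'·(D+D·C')   — absorption
    = C'·D   — absorption
Both reduce to C'·D, so they are equivalent.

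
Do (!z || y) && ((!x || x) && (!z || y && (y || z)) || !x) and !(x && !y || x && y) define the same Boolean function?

E1: (!z || y) && ((!x || x) && (!z || y && (y || z)) || !x)
    = (!z || y) && ((!x || x) && (!z || y) || !x)   — absorption
    = (!z || y) && (!z || y || !x)   — complement / identity
    = !z || y   — absorption
E2: !(x && !y || x && y)
    = !x   — distribution
These differ: at x=1, y=0, z=0, E1 = 1 but E2 = 0.

No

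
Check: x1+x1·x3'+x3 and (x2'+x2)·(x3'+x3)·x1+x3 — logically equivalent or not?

E1: x1+x1·x3'+x3
    = x1+x3   [absorption]
E2: (x2'+x2)·(x3'+x3)·x1+x3
    = (x2'+x2)·x1+x3   [complement / identity]
    = x1+x3   [complement / identity]
Both reduce to x1+x3, so they are equivalent.

Yes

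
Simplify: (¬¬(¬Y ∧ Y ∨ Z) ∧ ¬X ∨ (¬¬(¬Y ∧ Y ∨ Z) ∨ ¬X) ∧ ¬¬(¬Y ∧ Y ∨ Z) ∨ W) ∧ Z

Z

(¬¬(¬Y ∧ Y ∨ Z) ∧ ¬X ∨ (¬¬(¬Y ∧ Y ∨ Z) ∨ ¬X) ∧ ¬¬(¬Y ∧ Y ∨ Z) ∨ W) ∧ Z
= (¬¬(¬Y ∧ Y ∨ Z) ∧ ¬X ∨ ¬¬(¬Y ∧ Y ∨ Z) ∨ W) ∧ Z   — absorption
= (¬¬(¬Y ∧ Y ∨ Z) ∨ W) ∧ Z   — absorption
= (¬¬Z ∨ W) ∧ Z   — complement / identity
= (Z ∨ W) ∧ Z   — double negation
= Z   — absorption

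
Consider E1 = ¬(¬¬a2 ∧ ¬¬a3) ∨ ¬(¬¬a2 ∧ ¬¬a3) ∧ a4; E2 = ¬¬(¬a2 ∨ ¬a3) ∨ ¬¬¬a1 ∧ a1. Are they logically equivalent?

Yes

E1: ¬(¬¬a2 ∧ ¬¬a3) ∨ ¬(¬¬a2 ∧ ¬¬a3) ∧ a4
    = ¬(¬¬a2 ∧ ¬¬a3)
    = ¬a2 ∨ ¬a3
E2: ¬¬(¬a2 ∨ ¬a3) ∨ ¬¬¬a1 ∧ a1
    = ¬¬(¬a2 ∨ ¬a3) ∨ ¬a1 ∧ a1
    = ¬¬(¬a2 ∨ ¬a3)
    = ¬a2 ∨ ¬a3
Both reduce to ¬a2 ∨ ¬a3, so they are equivalent.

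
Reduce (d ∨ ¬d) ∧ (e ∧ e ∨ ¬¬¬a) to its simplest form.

e ∨ ¬a

(d ∨ ¬d) ∧ (e ∧ e ∨ ¬¬¬a)
= e ∧ e ∨ ¬¬¬a   — complement / identity
= e ∨ ¬¬¬a   — idempotence
= e ∨ ¬a   — double negation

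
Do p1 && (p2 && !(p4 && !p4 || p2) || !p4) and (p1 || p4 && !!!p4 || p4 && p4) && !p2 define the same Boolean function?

No

E1: p1 && (p2 && !(p4 && !p4 || p2) || !p4)
    = p1 && (p2 && !p2 || !p4)   — complement / identity
    = p1 && !p4   — complement / identity
E2: (p1 || p4 && !!!p4 || p4 && p4) && !p2
    = (p1 || p4 && !p4 || p4 && p4) && !p2   — double negation
    = (p1 || p4) && !p2   — distribution
These differ: at p1=1, p2=1, p4=0, E1 = 1 but E2 = 0.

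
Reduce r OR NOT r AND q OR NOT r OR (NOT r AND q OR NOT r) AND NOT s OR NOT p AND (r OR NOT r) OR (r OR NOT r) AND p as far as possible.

TRUE

r OR NOT r AND q OR NOT r OR (NOT r AND q OR NOT r) AND NOT s OR NOT p AND (r OR NOT r) OR (r OR NOT r) AND p
= r OR NOT r AND q OR NOT r OR (NOT r AND q OR NOT r) AND NOT s OR r OR NOT r   [distribution]
= r OR NOT r AND q OR NOT r OR r OR NOT r   [absorption]
= r OR NOT r OR r OR NOT r   [absorption]
= r OR NOT r   [idempotence]
= TRUE   [complement]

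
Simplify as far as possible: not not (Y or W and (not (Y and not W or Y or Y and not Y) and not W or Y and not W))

Y

not not (Y or W and (not (Y and not W or Y or Y and not Y) and not W or Y and not W))
= not not (Y or W and (not (Y or Y and not Y) and not W or Y and not W))   [absorption]
= not not (Y or W and (not Y and not W or Y and not W))   [complement / identity]
= not not (Y or W and not W)   [distribution]
= not not Y   [complement / identity]
= Y   [double negation]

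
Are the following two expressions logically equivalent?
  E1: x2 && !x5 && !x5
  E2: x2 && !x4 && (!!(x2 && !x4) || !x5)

E1: x2 && !x5 && !x5
    = x2 && !x5   (idempotence)
E2: x2 && !x4 && (!!(x2 && !x4) || !x5)
    = x2 && !x4 && (x2 && !x4 || !x5)   (double negation)
    = x2 && !x4   (absorption)
These differ: at x2=1, x4=0, x5=1, E1 = 0 but E2 = 1.

No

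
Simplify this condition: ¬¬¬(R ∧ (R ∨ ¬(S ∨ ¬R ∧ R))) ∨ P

¬R ∨ P

¬¬¬(R ∧ (R ∨ ¬(S ∨ ¬R ∧ R))) ∨ P
= ¬¬¬(R ∧ (R ∨ ¬S)) ∨ P   [complement / identity]
= ¬¬¬R ∨ P   [absorption]
= ¬R ∨ P   [double negation]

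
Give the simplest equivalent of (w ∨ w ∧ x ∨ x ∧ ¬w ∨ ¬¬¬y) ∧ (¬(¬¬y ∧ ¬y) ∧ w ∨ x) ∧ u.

(w ∨ w ∧ x ∨ x ∧ ¬w ∨ ¬¬¬y) ∧ (¬(¬¬y ∧ ¬y) ∧ w ∨ x) ∧ u
= (w ∨ w ∧ x ∨ x ∧ ¬w ∨ ¬¬¬y) ∧ ((¬y ∨ y) ∧ w ∨ x) ∧ u
= (w ∨ x ∨ ¬¬¬y) ∧ ((¬y ∨ y) ∧ w ∨ x) ∧ u
= (w ∨ x ∨ ¬y) ∧ ((¬y ∨ y) ∧ w ∨ x) ∧ u
= (w ∨ x ∨ ¬y) ∧ (w ∨ x) ∧ u
= (w ∨ x) ∧ u

(w ∨ x) ∧ u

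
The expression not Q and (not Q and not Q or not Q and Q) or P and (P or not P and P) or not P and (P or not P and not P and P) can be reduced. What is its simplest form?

not Q and (not Q and not Q or not Q and Q) or P and (P or not P and P) or not P and (P or not P and not P and P)
= not Q and not Q or P and (P or not P and P) or not P and (P or not P and not P and P)   (distribution)
= not Q and not Q or P and (P or not P and P) or not P and (P or not P and P)   (idempotence)
= not Q and not Q or P or not P and P   (distribution)
= not Q or P or not P and P   (idempotence)
= not Q or P   (complement / identity)

not Q or P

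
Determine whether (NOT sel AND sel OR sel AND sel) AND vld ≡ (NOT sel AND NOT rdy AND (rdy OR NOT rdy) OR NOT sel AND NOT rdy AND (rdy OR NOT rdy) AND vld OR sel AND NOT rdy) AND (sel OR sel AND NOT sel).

No

E1: (NOT sel AND sel OR sel AND sel) AND vld
    = sel AND vld   (distribution)
E2: (NOT sel AND NOT rdy AND (rdy OR NOT rdy) OR NOT sel AND NOT rdy AND (rdy OR NOT rdy) AND vld OR sel AND NOT rdy) AND (sel OR sel AND NOT sel)
    = (NOT sel AND NOT rdy AND (rdy OR NOT rdy) OR sel AND NOT rdy) AND (sel OR sel AND NOT sel)   (absorption)
    = (NOT sel AND NOT rdy AND (rdy OR NOT rdy) OR sel AND NOT rdy) AND sel   (complement / identity)
    = (NOT sel AND NOT rdy OR sel AND NOT rdy) AND sel   (complement / identity)
    = NOT rdy AND sel   (distribution)
These differ: at rdy=0, sel=1, vld=0, E1 = 0 but E2 = 1.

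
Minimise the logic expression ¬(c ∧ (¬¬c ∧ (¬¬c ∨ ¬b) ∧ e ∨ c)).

¬c

¬(c ∧ (¬¬c ∧ (¬¬c ∨ ¬b) ∧ e ∨ c))
= ¬(c ∧ (¬¬c ∧ e ∨ c))
= ¬(c ∧ (c ∧ e ∨ c))
= ¬(c ∧ c)
= ¬c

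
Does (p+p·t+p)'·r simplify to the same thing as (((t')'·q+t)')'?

E1: (p+p·t+p)'·r
    = (p+p)'·r   (absorption)
    = p'·r   (idempotence)
E2: (((t')'·q+t)')'
    = ((t·q+t)')'   (double negation)
    = (t')'   (absorption)
    = t   (double negation)
These differ: at p=0, q=1, r=0, t=1, E1 = 0 but E2 = 1.

No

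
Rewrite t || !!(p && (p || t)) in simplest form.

t || !!(p && (p || t))
= t || !!p   (absorption)
= t || p   (double negation)

t || p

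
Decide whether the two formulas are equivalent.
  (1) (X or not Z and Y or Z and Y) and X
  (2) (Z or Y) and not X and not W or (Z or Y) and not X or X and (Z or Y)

E1: (X or not Z and Y or Z and Y) and X
    = (X or Y) and X   [distribution]
    = X   [absorption]
E2: (Z or Y) and not X and not W or (Z or Y) and not X or X and (Z or Y)
    = (Z or Y) and not X or X and (Z or Y)   [absorption]
    = Z or Y   [distribution]
These differ: at W=0, X=0, Y=1, Z=0, E1 = 0 but E2 = 1.

No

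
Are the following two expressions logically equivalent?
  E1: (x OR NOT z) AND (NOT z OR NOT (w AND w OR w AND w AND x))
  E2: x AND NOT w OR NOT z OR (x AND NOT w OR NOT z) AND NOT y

E1: (x OR NOT z) AND (NOT z OR NOT (w AND w OR w AND w AND x))
    = x AND NOT (w AND w OR w AND w AND x) OR NOT z
    = x AND NOT (w AND w) OR NOT z
    = x AND NOT w OR NOT z
E2: x AND NOT w OR NOT z OR (x AND NOT w OR NOT z) AND NOT y
    = x AND NOT w OR NOT z
Both reduce to x AND NOT w OR NOT z, so they are equivalent.

Yes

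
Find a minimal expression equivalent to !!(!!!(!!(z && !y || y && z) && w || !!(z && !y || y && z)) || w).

!z || w

!!(!!!(!!(z && !y || y && z) && w || !!(z && !y || y && z)) || w)
= !!(!!!!!(z && !y || y && z) || w)
= !!(!!!(z && !y || y && z) || w)
= !!(!!!z || w)
= !!(!z || w)
= !z || w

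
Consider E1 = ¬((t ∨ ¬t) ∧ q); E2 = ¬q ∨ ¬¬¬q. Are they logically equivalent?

Yes

E1: ¬((t ∨ ¬t) ∧ q)
    = ¬q   — complement / identity
E2: ¬q ∨ ¬¬¬q
    = ¬q ∨ ¬q   — double negation
    = ¬q   — idempotence
Both reduce to ¬q, so they are equivalent.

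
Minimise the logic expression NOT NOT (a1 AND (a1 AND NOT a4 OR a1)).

a1

NOT NOT (a1 AND (a1 AND NOT a4 OR a1))
= NOT NOT (a1 AND a1)   (absorption)
= NOT NOT a1   (idempotence)
= a1   (double negation)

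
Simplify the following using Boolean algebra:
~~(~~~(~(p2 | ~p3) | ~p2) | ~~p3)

p2 | p3

~~(~~~(~(p2 | ~p3) | ~p2) | ~~p3)
= ~~(~~((p2 | ~p3) & p2) | ~~p3)
= ~(~((p2 | ~p3) & p2) & ~p3)
= ~(~p2 & ~p3)
= p2 | p3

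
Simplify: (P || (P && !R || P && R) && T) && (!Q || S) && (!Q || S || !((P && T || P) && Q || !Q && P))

P && (!Q || S)

(P || (P && !R || P && R) && T) && (!Q || S) && (!Q || S || !((P && T || P) && Q || !Q && P))
= (P || P && T) && (!Q || S) && (!Q || S || !((P && T || P) && Q || !Q && P))   — distribution
= P && (!Q || S) && (!Q || S || !((P && T || P) && Q || !Q && P))   — absorption
= P && (!Q || S) && (!Q || S || !(P && Q || !Q && P))   — absorption
= P && (!Q || S) && (!Q || S || !P)   — distribution
= P && (!Q || S)   — absorption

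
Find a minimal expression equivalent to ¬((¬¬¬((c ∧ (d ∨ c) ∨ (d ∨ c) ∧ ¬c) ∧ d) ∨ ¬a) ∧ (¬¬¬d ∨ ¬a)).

¬((¬¬¬((c ∧ (d ∨ c) ∨ (d ∨ c) ∧ ¬c) ∧ d) ∨ ¬a) ∧ (¬¬¬d ∨ ¬a))
= ¬((¬¬¬((d ∨ c) ∧ d) ∨ ¬a) ∧ (¬¬¬d ∨ ¬a))   [distribution]
= ¬((¬¬¬d ∨ ¬a) ∧ (¬¬¬d ∨ ¬a))   [absorption]
= ¬(¬¬¬d ∨ ¬a)   [idempotence]
= ¬¬d ∧ a   [De Morgan]
= d ∧ a   [double negation]

d ∧ a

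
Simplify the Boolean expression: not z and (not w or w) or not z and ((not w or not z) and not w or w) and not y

not z and (not w or w) or not z and ((not w or not z) and not w or w) and not y
= not z and (not w or w) or not z and (not w or w) and not y
= not z and (not w or w)
= not z

not z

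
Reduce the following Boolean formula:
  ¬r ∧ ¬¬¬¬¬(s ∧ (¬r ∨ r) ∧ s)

¬r ∧ ¬s

¬r ∧ ¬¬¬¬¬(s ∧ (¬r ∨ r) ∧ s)
= ¬r ∧ ¬¬¬¬¬(s ∧ s)   [complement / identity]
= ¬r ∧ ¬¬¬(s ∧ s)   [double negation]
= ¬r ∧ ¬¬¬s   [idempotence]
= ¬r ∧ ¬s   [double negation]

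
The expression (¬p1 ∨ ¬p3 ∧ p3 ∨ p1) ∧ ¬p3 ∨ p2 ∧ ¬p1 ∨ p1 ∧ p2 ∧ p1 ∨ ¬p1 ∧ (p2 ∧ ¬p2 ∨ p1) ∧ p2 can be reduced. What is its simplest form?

(¬p1 ∨ ¬p3 ∧ p3 ∨ p1) ∧ ¬p3 ∨ p2 ∧ ¬p1 ∨ p1 ∧ p2 ∧ p1 ∨ ¬p1 ∧ (p2 ∧ ¬p2 ∨ p1) ∧ p2
= (¬p1 ∨ p1) ∧ ¬p3 ∨ p2 ∧ ¬p1 ∨ p1 ∧ p2 ∧ p1 ∨ ¬p1 ∧ (p2 ∧ ¬p2 ∨ p1) ∧ p2   — complement / identity
= (¬p1 ∨ p1) ∧ ¬p3 ∨ p2 ∧ ¬p1 ∨ p1 ∧ p2 ∧ p1 ∨ ¬p1 ∧ p1 ∧ p2   — complement / identity
= (¬p1 ∨ p1) ∧ ¬p3 ∨ p2 ∧ ¬p1 ∨ p1 ∧ p2   — distribution
= ¬p3 ∨ p2 ∧ ¬p1 ∨ p1 ∧ p2   — complement / identity
= ¬p3 ∨ p2   — distribution

¬p3 ∨ p2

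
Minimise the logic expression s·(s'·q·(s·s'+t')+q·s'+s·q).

s·(s'·q·(s·s'+t')+q·s'+s·q)
= s·(s'·q·t'+q·s'+s·q)   [complement / identity]
= s·(s'·(q·t'+q)+s·q)   [distribution]
= s·(s'·q+s·q)   [absorption]
= s·q   [distribution]

s·q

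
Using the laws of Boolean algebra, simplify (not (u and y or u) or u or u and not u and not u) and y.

y

(not (u and y or u) or u or u and not u and not u) and y
= (not u or u or u and not u and not u) and y
= (not u or u or u and not u) and y
= (not u or u) and y
= y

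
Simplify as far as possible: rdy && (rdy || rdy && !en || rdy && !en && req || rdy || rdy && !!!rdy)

rdy

rdy && (rdy || rdy && !en || rdy && !en && req || rdy || rdy && !!!rdy)
= rdy && (rdy || rdy && !en || rdy || rdy && !!!rdy)   — absorption
= rdy && (rdy || rdy || rdy && !!!rdy)   — absorption
= rdy && (rdy || rdy || rdy && !rdy)   — double negation
= rdy && (rdy || rdy)   — complement / identity
= rdy && rdy   — idempotence
= rdy   — idempotence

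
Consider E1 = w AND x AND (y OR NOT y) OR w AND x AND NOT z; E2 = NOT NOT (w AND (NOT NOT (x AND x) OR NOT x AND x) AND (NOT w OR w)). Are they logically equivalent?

E1: w AND x AND (y OR NOT y) OR w AND x AND NOT z
    = w AND x OR w AND x AND NOT z   — complement / identity
    = w AND x   — absorption
E2: NOT NOT (w AND (NOT NOT (x AND x) OR NOT x AND x) AND (NOT w OR w))
    = NOT NOT (w AND (x AND x OR NOT x AND x) AND (NOT w OR w))   — double negation
    = NOT NOT (w AND (x AND x OR NOT x AND x))   — complement / identity
    = NOT NOT (w AND x)   — distribution
    = w AND x   — double negation
Both reduce to w AND x, so they are equivalent.

Yes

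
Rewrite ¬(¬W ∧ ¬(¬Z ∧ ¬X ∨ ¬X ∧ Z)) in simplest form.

W ∨ ¬X

¬(¬W ∧ ¬(¬Z ∧ ¬X ∨ ¬X ∧ Z))
= ¬(¬W ∧ ¬¬X)
= W ∨ ¬X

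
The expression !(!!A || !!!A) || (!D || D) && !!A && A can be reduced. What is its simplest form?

A

!(!!A || !!!A) || (!D || D) && !!A && A
= !A && !!A || (!D || D) && !!A && A   — De Morgan
= !A && !!A || !!A && A   — complement / identity
= !!A   — distribution
= A   — double negation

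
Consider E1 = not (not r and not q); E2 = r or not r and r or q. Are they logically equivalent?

Yes

E1: not (not r and not q)
    = r or q   [De Morgan]
E2: r or not r and r or q
    = r or q   [complement / identity]
Both reduce to r or q, so they are equivalent.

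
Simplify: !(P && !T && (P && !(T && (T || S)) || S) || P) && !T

!(P && !T && (P && !(T && (T || S)) || S) || P) && !T
= !(P && !T && (P && !T || S) || P) && !T   — absorption
= !(P && !T || P) && !T   — absorption
= !P && !T   — absorption

!P && !T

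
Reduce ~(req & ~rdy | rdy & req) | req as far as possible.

1

~(req & ~rdy | rdy & req) | req
= ~req | req   [distribution]
= 1   [complement]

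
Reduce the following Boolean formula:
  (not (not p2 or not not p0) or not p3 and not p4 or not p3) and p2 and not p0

(not (not p2 or not not p0) or not p3 and not p4 or not p3) and p2 and not p0
= (not (not p2 or not not p0) or not p3) and p2 and not p0   — absorption
= (p2 and not p0 or not p3) and p2 and not p0   — De Morgan
= p2 and not p0   — absorption

p2 and not p0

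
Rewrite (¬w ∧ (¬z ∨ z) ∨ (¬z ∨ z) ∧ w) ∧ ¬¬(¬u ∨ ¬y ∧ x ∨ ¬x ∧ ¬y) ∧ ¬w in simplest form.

(¬w ∧ (¬z ∨ z) ∨ (¬z ∨ z) ∧ w) ∧ ¬¬(¬u ∨ ¬y ∧ x ∨ ¬x ∧ ¬y) ∧ ¬w
= (¬w ∧ (¬z ∨ z) ∨ (¬z ∨ z) ∧ w) ∧ ¬¬(¬u ∨ ¬y) ∧ ¬w   — distribution
= (¬w ∧ (¬z ∨ z) ∨ (¬z ∨ z) ∧ w) ∧ (¬u ∨ ¬y) ∧ ¬w   — double negation
= (¬z ∨ z) ∧ (¬u ∨ ¬y) ∧ ¬w   — distribution
= (¬u ∨ ¬y) ∧ ¬w   — complement / identity

(¬u ∨ ¬y) ∧ ¬w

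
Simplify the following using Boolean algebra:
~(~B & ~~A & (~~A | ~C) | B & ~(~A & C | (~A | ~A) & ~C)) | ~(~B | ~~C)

~(~B & ~~A & (~~A | ~C) | B & ~(~A & C | (~A | ~A) & ~C)) | ~(~B | ~~C)
= ~(~B & ~~A | B & ~(~A & C | (~A | ~A) & ~C)) | ~(~B | ~~C)   [absorption]
= ~(~B & ~~A | B & ~(~A & C | ~A & ~C)) | ~(~B | ~~C)   [idempotence]
= ~(~B & ~~A | B & ~~A) | ~(~B | ~~C)   [distribution]
= ~(~B & ~~A | B & ~~A) | B & ~C   [De Morgan]
= ~~~A | B & ~C   [distribution]
= ~A | B & ~C   [double negation]

~A | B & ~C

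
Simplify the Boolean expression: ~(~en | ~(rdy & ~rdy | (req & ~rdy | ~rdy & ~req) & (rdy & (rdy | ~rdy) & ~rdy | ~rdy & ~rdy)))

en & ~rdy

~(~en | ~(rdy & ~rdy | (req & ~rdy | ~rdy & ~req) & (rdy & (rdy | ~rdy) & ~rdy | ~rdy & ~rdy)))
= ~(~en | ~(rdy & ~rdy | ~rdy & (rdy & (rdy | ~rdy) & ~rdy | ~rdy & ~rdy)))   (distribution)
= ~(~en | ~(rdy & ~rdy | ~rdy & (rdy & ~rdy | ~rdy & ~rdy)))   (complement / identity)
= ~(~en | ~(rdy & ~rdy | ~rdy & ~rdy))   (distribution)
= en & (rdy & ~rdy | ~rdy & ~rdy)   (De Morgan)
= en & ~rdy   (distribution)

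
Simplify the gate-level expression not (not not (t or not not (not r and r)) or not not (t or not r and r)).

not (not not (t or not not (not r and r)) or not not (t or not r and r))
= not (not not (t or not r and r) or not not (t or not r and r))   (double negation)
= not not not (t or not r and r)   (idempotence)
= not (t or not r and r)   (double negation)
= not t   (complement / identity)

not t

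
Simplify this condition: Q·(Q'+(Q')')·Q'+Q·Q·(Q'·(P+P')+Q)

Q·(Q'+(Q')')·Q'+Q·Q·(Q'·(P+P')+Q)
= Q·(Q'+Q)·Q'+Q·Q·(Q'·(P+P')+Q)   [double negation]
= Q·(Q'+Q)·Q'+Q·Q·(Q'+Q)   [complement / identity]
= Q·(Q'+Q)   [distribution]
= Q   [complement / identity]

Q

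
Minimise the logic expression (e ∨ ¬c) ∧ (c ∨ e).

e

(e ∨ ¬c) ∧ (c ∨ e)
= ¬c ∧ c ∨ e
= e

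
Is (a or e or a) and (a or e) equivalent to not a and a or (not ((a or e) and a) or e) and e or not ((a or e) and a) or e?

No

E1: (a or e or a) and (a or e)
    = a or e   — absorption
E2: not a and a or (not ((a or e) and a) or e) and e or not ((a or e) and a) or e
    = (not ((a or e) and a) or e) and e or not ((a or e) and a) or e   — complement / identity
    = not ((a or e) and a) or e   — absorption
    = not a or e   — absorption
These differ: at a=1, e=0, E1 = 1 but E2 = 0.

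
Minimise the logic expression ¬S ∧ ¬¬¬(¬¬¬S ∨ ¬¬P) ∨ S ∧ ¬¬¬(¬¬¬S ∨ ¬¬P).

¬S ∧ ¬¬¬(¬¬¬S ∨ ¬¬P) ∨ S ∧ ¬¬¬(¬¬¬S ∨ ¬¬P)
= ¬¬¬(¬¬¬S ∨ ¬¬P)   — distribution
= ¬(¬¬¬S ∨ ¬¬P)   — double negation
= ¬(¬S ∨ ¬¬P)   — double negation
= S ∧ ¬P   — De Morgan

S ∧ ¬P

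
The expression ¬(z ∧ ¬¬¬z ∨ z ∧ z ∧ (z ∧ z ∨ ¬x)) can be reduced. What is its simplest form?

¬z

¬(z ∧ ¬¬¬z ∨ z ∧ z ∧ (z ∧ z ∨ ¬x))
= ¬(z ∧ ¬¬¬z ∨ z ∧ z)   [absorption]
= ¬(z ∧ ¬z ∨ z ∧ z)   [double negation]
= ¬z   [distribution]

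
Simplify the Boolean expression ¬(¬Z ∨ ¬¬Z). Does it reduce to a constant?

¬(¬Z ∨ ¬¬Z)
= Z ∧ ¬Z
= False

False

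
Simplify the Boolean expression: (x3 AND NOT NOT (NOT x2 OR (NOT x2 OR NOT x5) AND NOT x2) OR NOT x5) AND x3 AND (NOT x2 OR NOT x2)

(x3 AND NOT NOT (NOT x2 OR (NOT x2 OR NOT x5) AND NOT x2) OR NOT x5) AND x3 AND (NOT x2 OR NOT x2)
= (x3 AND (NOT x2 OR (NOT x2 OR NOT x5) AND NOT x2) OR NOT x5) AND x3 AND (NOT x2 OR NOT x2)   (double negation)
= (x3 AND (NOT x2 OR NOT x2) OR NOT x5) AND x3 AND (NOT x2 OR NOT x2)   (absorption)
= x3 AND (NOT x2 OR NOT x2)   (absorption)
= x3 AND NOT x2   (idempotence)

x3 AND NOT x2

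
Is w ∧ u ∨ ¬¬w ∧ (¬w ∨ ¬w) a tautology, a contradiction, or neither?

neither

w ∧ u ∨ ¬¬w ∧ (¬w ∨ ¬w)
= w ∧ u ∨ w ∧ (¬w ∨ ¬w)   — double negation
= w ∧ u ∨ w ∧ ¬w   — idempotence
= w ∧ u   — complement / identity
This depends on u, w, so it is not a constant.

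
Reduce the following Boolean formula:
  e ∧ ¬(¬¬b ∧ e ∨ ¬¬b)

e ∧ ¬b

e ∧ ¬(¬¬b ∧ e ∨ ¬¬b)
= e ∧ ¬¬¬b   [absorption]
= e ∧ ¬b   [double negation]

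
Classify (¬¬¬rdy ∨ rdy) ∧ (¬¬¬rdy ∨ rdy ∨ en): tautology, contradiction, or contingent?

tautology

(¬¬¬rdy ∨ rdy) ∧ (¬¬¬rdy ∨ rdy ∨ en)
= ¬¬¬rdy ∨ rdy   [absorption]
= ¬rdy ∨ rdy   [double negation]
= True   [complement]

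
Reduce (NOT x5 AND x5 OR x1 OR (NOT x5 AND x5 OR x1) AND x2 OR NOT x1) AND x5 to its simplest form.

x5

(NOT x5 AND x5 OR x1 OR (NOT x5 AND x5 OR x1) AND x2 OR NOT x1) AND x5
= (NOT x5 AND x5 OR x1 OR NOT x1) AND x5   (absorption)
= (x1 OR NOT x1) AND x5   (complement / identity)
= x5   (complement / identity)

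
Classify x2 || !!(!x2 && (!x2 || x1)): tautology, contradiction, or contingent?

x2 || !!(!x2 && (!x2 || x1))
= x2 || !!!x2   (absorption)
= x2 || !x2   (double negation)
= true   (complement)

tautology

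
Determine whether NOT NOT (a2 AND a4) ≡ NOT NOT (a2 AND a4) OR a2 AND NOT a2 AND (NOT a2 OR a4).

E1: NOT NOT (a2 AND a4)
    = a2 AND a4   — double negation
E2: NOT NOT (a2 AND a4) OR a2 AND NOT a2 AND (NOT a2 OR a4)
    = NOT NOT (a2 AND a4) OR a2 AND NOT a2   — absorption
    = NOT NOT (a2 AND a4)   — complement / identity
    = a2 AND a4   — double negation
Both reduce to a2 AND a4, so they are equivalent.

Yes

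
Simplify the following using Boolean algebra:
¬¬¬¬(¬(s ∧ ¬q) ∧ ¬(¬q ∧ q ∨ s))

¬¬¬¬(¬(s ∧ ¬q) ∧ ¬(¬q ∧ q ∨ s))
= ¬¬¬¬(¬(s ∧ ¬q) ∧ ¬s)
= ¬¬¬(s ∧ ¬q ∨ s)
= ¬(s ∧ ¬q ∨ s)
= ¬s

¬s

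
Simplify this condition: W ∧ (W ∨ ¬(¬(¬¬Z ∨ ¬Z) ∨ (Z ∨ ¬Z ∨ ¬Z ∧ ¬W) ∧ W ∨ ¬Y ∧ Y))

W

W ∧ (W ∨ ¬(¬(¬¬Z ∨ ¬Z) ∨ (Z ∨ ¬Z ∨ ¬Z ∧ ¬W) ∧ W ∨ ¬Y ∧ Y))
= W ∧ (W ∨ ¬(¬Z ∧ Z ∨ (Z ∨ ¬Z ∨ ¬Z ∧ ¬W) ∧ W ∨ ¬Y ∧ Y))   — De Morgan
= W ∧ (W ∨ ¬(¬Z ∧ Z ∨ (Z ∨ ¬Z ∨ ¬Z ∧ ¬W) ∧ W))   — complement / identity
= W ∧ (W ∨ ¬(¬Z ∧ Z ∨ (Z ∨ ¬Z) ∧ W))   — absorption
= W ∧ (W ∨ ¬((Z ∨ ¬Z) ∧ W))   — complement / identity
= W ∧ (W ∨ ¬W)   — complement / identity
= W   — complement / identity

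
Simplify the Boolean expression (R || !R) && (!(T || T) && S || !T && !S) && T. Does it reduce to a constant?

false

(R || !R) && (!(T || T) && S || !T && !S) && T
= (!(T || T) && S || !T && !S) && T   (complement / identity)
= (!T && S || !T && !S) && T   (idempotence)
= !T && T   (distribution)
= false   (complement)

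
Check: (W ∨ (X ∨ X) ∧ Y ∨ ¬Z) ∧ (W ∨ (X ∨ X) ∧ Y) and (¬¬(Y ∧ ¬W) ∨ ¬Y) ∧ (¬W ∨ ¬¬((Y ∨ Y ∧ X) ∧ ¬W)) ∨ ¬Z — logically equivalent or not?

No

E1: (W ∨ (X ∨ X) ∧ Y ∨ ¬Z) ∧ (W ∨ (X ∨ X) ∧ Y)
    = W ∨ (X ∨ X) ∧ Y   [absorption]
    = W ∨ X ∧ Y   [idempotence]
E2: (¬¬(Y ∧ ¬W) ∨ ¬Y) ∧ (¬W ∨ ¬¬((Y ∨ Y ∧ X) ∧ ¬W)) ∨ ¬Z
    = (¬¬(Y ∧ ¬W) ∨ ¬Y) ∧ (¬W ∨ ¬¬(Y ∧ ¬W)) ∨ ¬Z   [absorption]
    = ¬¬(Y ∧ ¬W) ∨ ¬Y ∧ ¬W ∨ ¬Z   [distribution]
    = Y ∧ ¬W ∨ ¬Y ∧ ¬W ∨ ¬Z   [double negation]
    = ¬W ∨ ¬Z   [distribution]
These differ: at W=1, X=0, Y=0, Z=1, E1 = 1 but E2 = 0.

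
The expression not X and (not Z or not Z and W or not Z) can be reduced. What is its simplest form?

not X and (not Z or not Z and W or not Z)
= not X and (not Z or not Z)   — absorption
= not X and not Z   — idempotence

not X and not Z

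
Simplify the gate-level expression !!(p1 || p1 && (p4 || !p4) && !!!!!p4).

!!(p1 || p1 && (p4 || !p4) && !!!!!p4)
= !!(p1 || p1 && !!!!!p4)   (complement / identity)
= p1 || p1 && !!!!!p4   (double negation)
= p1 || p1 && !!!p4   (double negation)
= p1 || p1 && !p4   (double negation)
= p1   (absorption)

p1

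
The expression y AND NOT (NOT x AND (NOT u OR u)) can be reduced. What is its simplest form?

y AND x

y AND NOT (NOT x AND (NOT u OR u))
= y AND NOT NOT x   (complement / identity)
= y AND x   (double negation)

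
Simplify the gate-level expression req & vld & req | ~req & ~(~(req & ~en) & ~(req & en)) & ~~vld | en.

req & vld | en

req & vld & req | ~req & ~(~(req & ~en) & ~(req & en)) & ~~vld | en
= req & vld & req | ~req & (req & ~en | req & en) & ~~vld | en   (De Morgan)
= req & vld & req | ~req & (req & ~en | req & en) & vld | en   (double negation)
= req & vld & req | ~req & req & vld | en   (distribution)
= req & vld | en   (distribution)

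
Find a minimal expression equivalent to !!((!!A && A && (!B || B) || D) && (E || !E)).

A || D

!!((!!A && A && (!B || B) || D) && (E || !E))
= (!!A && A && (!B || B) || D) && (E || !E)   (double negation)
= !!A && A && (!B || B) || D   (complement / identity)
= !!A && A || D   (complement / identity)
= A && A || D   (double negation)
= A || D   (idempotence)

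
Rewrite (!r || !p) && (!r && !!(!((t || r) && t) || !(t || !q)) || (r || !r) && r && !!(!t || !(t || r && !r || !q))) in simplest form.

(!r || !p) && (!r && !!(!((t || r) && t) || !(t || !q)) || (r || !r) && r && !!(!t || !(t || r && !r || !q)))
= (!r || !p) && (!r && !!(!((t || r) && t) || !(t || !q)) || r && !!(!t || !(t || r && !r || !q)))   [complement / identity]
= (!r || !p) && (!r && !!(!((t || r) && t) || !(t || !q)) || r && !!(!t || !(t || !q)))   [complement / identity]
= (!r || !p) && (!r && !!(!t || !(t || !q)) || r && !!(!t || !(t || !q)))   [absorption]
= (!r || !p) && !!(!t || !(t || !q))   [distribution]
= (!r || !p) && !(t && (t || !q))   [De Morgan]
= (!r || !p) && !t   [absorption]

(!r || !p) && !t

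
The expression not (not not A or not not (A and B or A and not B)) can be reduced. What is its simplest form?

not A

not (not not A or not not (A and B or A and not B))
= not (not not A or not not A)   (distribution)
= not not not A   (idempotence)
= not A   (double negation)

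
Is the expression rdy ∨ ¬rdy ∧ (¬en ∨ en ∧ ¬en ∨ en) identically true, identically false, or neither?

rdy ∨ ¬rdy ∧ (¬en ∨ en ∧ ¬en ∨ en)
= rdy ∨ ¬rdy ∧ (¬en ∨ en)
= rdy ∨ ¬rdy
= True

identically true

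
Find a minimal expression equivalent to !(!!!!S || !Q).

!S && Q

!(!!!!S || !Q)
= !(!!S || !Q)   (double negation)
= !S && Q   (De Morgan)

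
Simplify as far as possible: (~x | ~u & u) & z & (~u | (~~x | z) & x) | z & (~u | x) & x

(~x | ~u & u) & z & (~u | (~~x | z) & x) | z & (~u | x) & x
= (~x | ~u & u) & z & (~u | (x | z) & x) | z & (~u | x) & x
= ~x & z & (~u | (x | z) & x) | z & (~u | x) & x
= ~x & z & (~u | x) | z & (~u | x) & x
= z & (~u | x)

z & (~u | x)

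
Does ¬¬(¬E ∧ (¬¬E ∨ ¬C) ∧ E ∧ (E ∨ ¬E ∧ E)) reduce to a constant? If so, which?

¬¬(¬E ∧ (¬¬E ∨ ¬C) ∧ E ∧ (E ∨ ¬E ∧ E))
= ¬¬(¬E ∧ (E ∨ ¬C) ∧ E ∧ (E ∨ ¬E ∧ E))   [double negation]
= ¬¬(¬E ∧ E ∧ (E ∨ ¬E ∧ E))   [absorption]
= ¬¬(¬E ∧ E ∧ E)   [complement / identity]
= ¬E ∧ E ∧ E   [double negation]
= ¬E ∧ E   [idempotence]
= False   [complement]

yes, False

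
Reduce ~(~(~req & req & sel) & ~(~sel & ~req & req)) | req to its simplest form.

req

~(~(~req & req & sel) & ~(~sel & ~req & req)) | req
= ~req & req & sel | ~sel & ~req & req | req   — De Morgan
= ~req & req | req   — distribution
= req   — complement / identity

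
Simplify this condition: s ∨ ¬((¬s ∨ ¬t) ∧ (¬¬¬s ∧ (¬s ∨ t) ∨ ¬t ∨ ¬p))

s

s ∨ ¬((¬s ∨ ¬t) ∧ (¬¬¬s ∧ (¬s ∨ t) ∨ ¬t ∨ ¬p))
= s ∨ ¬((¬s ∨ ¬t) ∧ (¬s ∧ (¬s ∨ t) ∨ ¬t ∨ ¬p))
= s ∨ ¬((¬s ∨ ¬t) ∧ (¬s ∨ ¬t ∨ ¬p))
= s ∨ ¬(¬s ∨ ¬t)
= s ∨ s ∧ t
= s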